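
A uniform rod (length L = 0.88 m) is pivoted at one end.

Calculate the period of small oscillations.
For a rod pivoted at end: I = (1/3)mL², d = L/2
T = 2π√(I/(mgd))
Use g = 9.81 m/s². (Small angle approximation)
I/m = (1/3)L² = 0.2581 m²; d = L/2 = 0.44 m
T = 2π√(I/(mgd)) = 2π√(0.2581/(9.81×0.44)) = 1.537 s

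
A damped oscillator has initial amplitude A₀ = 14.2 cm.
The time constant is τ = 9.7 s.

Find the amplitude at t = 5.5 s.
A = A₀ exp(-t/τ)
A = A₀ exp(−t/τ) = 14.2×exp(−5.5/9.7) = 8.055 cm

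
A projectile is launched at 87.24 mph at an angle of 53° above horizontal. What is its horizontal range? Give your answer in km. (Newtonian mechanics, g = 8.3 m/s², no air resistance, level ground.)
R = v₀² sin(2θ) / g (with unit conversion) = 0.1762 km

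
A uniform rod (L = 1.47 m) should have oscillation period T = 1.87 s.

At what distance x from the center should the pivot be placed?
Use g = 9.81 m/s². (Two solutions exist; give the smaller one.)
T = 2π√((L²/12 + x²)/(gx)). Let c = T²g/(4π²) = 0.8689.
x² − cx + L²/12 = 0 → x = (c − √(c² − L²/3))/2 = 0.3412 m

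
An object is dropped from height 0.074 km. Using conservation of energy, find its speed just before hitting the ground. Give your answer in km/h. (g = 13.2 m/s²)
mgh = ½mv² → v = √(2gh) = √(2×13.2×74) = 44.2 m/s = 159.1 km/h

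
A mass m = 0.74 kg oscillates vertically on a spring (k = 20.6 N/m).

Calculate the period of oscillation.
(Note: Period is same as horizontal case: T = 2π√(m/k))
T = 2π√(m/k) = 2π√(0.74/20.6) = 1.191 s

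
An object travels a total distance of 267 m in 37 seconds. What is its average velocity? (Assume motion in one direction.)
v_avg = Δd / Δt = 267 / 37 = 7.22 m/s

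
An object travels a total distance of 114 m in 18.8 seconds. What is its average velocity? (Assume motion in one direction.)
v_avg = Δd / Δt = 114 / 18.8 = 6.06 m/s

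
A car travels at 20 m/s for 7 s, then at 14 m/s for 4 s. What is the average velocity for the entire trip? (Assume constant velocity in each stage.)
d₁ = v₁t₁ = 20 × 7 = 140 m
d₂ = v₂t₂ = 14 × 4 = 56 m
d_total = 196 m, t_total = 11 s
v_avg = d_total/t_total = 196/11 = 17.82 m/s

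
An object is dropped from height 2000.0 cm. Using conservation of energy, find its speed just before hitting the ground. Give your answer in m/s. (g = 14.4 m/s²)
mgh = ½mv² → v = √(2gh) = √(2×14.4×20) = 24 m/s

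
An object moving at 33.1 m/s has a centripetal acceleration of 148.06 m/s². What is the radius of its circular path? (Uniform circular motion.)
r = v²/a_c = 33.1²/148.06 = 7.4 m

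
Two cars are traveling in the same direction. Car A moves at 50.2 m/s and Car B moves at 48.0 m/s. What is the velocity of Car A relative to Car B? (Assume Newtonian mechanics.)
v_rel = v_A - v_B = 50.2 - 48.0 = 2.2 m/s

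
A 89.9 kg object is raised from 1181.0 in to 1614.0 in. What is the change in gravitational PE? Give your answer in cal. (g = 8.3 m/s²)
ΔPE = mg(h₂ − h₁) = 89.9 kg × 8.3 m/s² × (41 − 30) m = 8207 J = 1961.0 cal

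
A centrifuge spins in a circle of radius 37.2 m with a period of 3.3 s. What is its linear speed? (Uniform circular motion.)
v = 2πr/T = 2π×37.2/3.3 = 70.83 m/s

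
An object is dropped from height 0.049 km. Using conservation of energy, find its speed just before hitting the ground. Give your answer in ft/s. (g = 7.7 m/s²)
mgh = ½mv² → v = √(2gh) = √(2×7.7×49) = 27.47 m/s = 90.12 ft/s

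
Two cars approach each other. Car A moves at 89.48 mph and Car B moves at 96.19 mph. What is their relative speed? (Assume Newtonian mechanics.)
v_rel = v_A + v_B = 89.48 + 96.19 = 185.7 mph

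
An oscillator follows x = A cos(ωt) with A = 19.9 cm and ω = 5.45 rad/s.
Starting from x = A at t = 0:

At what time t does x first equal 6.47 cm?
cos(ωt) = x/A = 6.47/19.9 = 0.3251
ωt = arccos(0.3251) = 1.24 rad
t = 1.24/5.45 = 0.2275 s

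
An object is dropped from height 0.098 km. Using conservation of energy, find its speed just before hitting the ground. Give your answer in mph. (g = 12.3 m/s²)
mgh = ½mv² → v = √(2gh) = √(2×12.3×98) = 49.1 m/s = 109.8 mph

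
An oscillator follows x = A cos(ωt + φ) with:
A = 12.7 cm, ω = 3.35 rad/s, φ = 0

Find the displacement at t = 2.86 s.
x = A cos(ωt + φ) = 12.7×cos(3.35×2.86 + 0) = -12.55 cm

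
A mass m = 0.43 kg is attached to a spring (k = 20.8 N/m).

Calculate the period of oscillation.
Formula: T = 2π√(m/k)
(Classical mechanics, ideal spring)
T = 2π√(m/k) = 2π√(0.43/20.8) = 0.9034 s; f = 1/T = 1.107 Hz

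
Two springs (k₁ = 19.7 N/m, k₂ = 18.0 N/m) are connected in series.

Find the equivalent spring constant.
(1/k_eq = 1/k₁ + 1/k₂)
1/k_eq = 1/19.7 + 1/18.0 = 0.10632; k_eq = 9.406 N/m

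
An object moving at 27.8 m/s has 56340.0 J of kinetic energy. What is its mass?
KE = ½mv² → m = 2KE/v² = 2×56340.0/27.8² = 145.8 kg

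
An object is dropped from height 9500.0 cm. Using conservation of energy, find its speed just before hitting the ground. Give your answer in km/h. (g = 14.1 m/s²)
mgh = ½mv² → v = √(2gh) = √(2×14.1×95) = 51.76 m/s = 186.3 km/h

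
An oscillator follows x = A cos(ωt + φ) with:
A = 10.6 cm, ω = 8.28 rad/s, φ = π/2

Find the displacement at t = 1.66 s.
x = A cos(ωt + φ) = 10.6×cos(8.28×1.66 + π/2) = -9.794 cm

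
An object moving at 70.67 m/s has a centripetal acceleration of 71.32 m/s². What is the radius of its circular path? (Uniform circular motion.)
r = v²/a_c = 70.67²/71.32 = 70.03 m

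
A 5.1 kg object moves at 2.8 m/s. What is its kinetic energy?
KE = ½mv² = ½×5.1×2.8² = 19.992 J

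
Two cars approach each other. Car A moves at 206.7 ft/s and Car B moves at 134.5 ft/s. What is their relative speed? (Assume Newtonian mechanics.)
v_rel = v_A + v_B = 206.7 + 134.5 = 341.2 ft/s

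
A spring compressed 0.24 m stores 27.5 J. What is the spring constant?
PE = ½kx² → k = 2PE/x² = 2×27.5/0.24² = 954.9 N/m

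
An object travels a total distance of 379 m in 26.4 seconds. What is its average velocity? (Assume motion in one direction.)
v_avg = Δd / Δt = 379 / 26.4 = 14.36 m/s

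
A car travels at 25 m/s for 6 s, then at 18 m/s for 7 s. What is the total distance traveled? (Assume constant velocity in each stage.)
d₁ = v₁t₁ = 25 × 6 = 150 m
d₂ = v₂t₂ = 18 × 7 = 126 m
d_total = 150 + 126 = 276 m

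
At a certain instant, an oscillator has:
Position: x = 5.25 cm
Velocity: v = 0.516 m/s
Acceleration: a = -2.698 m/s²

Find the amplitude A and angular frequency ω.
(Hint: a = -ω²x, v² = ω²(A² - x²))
a = −ω²x → ω = √(|a|/x) = √(2.698/0.0525) = 7.169 rad/s
v² = ω²(A² − x²) → A = √(x² + v²/ω²) = √(0.0525² + 0.516²/7.169²) = 0.08909 m = 8.909 cm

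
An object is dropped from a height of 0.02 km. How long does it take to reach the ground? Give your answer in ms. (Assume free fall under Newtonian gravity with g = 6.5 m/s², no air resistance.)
t = √(2h/g) (with unit conversion) = 2481.0 ms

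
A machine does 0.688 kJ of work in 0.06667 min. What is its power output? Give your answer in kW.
P = W/t = 688 J / 4 s = 172 W = 0.172 kW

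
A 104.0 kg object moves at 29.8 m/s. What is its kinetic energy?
KE = ½mv² = ½×104.0×29.8² = 46178.08 J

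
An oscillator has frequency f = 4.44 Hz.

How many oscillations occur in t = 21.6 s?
n = f×t = 4.44×21.6 = 95.9 oscillations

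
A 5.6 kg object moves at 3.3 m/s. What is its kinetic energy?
KE = ½mv² = ½×5.6×3.3² = 30.492 J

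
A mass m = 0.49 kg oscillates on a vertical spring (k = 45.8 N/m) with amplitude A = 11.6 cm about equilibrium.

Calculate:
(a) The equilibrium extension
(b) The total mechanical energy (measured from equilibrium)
x_eq = mg/k = 0.49×9.81/45.8 = 0.105 m = 10.5 cm
E = ½kA² = ½×45.8×(0.116)² = 0.3081 J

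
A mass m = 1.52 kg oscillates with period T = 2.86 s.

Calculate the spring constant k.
T = 2π√(m/k) → k = m(2π/T)² = 1.52×(2π/2.86)² = 7.336 N/m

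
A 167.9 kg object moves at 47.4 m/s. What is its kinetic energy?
KE = ½mv² = ½×167.9×47.4² = 188615.5 J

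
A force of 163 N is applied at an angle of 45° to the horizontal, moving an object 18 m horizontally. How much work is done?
W = Fd cosθ = 163×18×cos(45°) = 2074.7 J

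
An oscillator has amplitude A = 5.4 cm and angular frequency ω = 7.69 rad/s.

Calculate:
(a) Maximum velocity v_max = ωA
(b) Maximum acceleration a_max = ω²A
v_max = ωA = 7.69×0.054 = 0.4153 m/s
a_max = ω²A = 7.69²×0.054 = 3.193 m/s²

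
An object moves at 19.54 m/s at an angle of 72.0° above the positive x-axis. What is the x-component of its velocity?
vₓ = v cos(θ) = 19.54 × cos(72.0°) = 6.04 m/s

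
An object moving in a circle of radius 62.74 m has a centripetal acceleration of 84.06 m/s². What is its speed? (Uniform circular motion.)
v = √(a_c × r) = √(84.06 × 62.74) = 72.62 m/s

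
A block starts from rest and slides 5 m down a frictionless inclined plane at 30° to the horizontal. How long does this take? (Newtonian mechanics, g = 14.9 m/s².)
a = g sin(θ) = 14.9 × sin(30°) = 7.45 m/s²
t = √(2d/a) = √(2 × 5 / 7.45) = 1.16 s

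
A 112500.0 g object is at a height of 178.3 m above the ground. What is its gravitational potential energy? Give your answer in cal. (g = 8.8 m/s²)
PE = mgh = 112.5 kg × 8.8 m/s² × 178.3 m = 1.765e+05 J = 42190.0 cal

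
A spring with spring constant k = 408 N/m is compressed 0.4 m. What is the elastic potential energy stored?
PE = ½kx² = ½×408×0.4² = 32.64 J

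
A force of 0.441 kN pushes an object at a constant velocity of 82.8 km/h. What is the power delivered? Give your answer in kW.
P = Fv = 441 N × 23 m/s = 1.014e+04 W = 10.14 kW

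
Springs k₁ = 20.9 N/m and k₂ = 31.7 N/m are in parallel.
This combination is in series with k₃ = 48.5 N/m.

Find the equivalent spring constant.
k₁₂ = k₁ + k₂ = 52.6 N/m (parallel)
1/k_eq = 1/k₁₂ + 1/k₃ → k_eq = 25.23 N/m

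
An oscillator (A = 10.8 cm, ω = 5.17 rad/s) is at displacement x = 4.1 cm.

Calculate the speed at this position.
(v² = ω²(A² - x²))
v = ω√(A² − x²) = 5.17×√(0.108² − 0.041²) = 0.5166 m/s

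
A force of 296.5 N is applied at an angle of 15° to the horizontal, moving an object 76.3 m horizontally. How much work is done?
W = Fd cosθ = 296.5×76.3×cos(15°) = 21852.0 J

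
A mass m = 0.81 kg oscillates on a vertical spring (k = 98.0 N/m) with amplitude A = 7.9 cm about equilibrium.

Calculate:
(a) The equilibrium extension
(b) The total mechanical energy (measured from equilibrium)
x_eq = mg/k = 0.81×9.81/98.0 = 0.08108 m = 8.108 cm
E = ½kA² = ½×98.0×(0.079)² = 0.3058 J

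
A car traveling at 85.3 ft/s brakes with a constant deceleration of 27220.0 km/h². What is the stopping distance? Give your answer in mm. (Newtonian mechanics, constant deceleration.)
d = v₀² / (2a) (with unit conversion) = 160900.0 mm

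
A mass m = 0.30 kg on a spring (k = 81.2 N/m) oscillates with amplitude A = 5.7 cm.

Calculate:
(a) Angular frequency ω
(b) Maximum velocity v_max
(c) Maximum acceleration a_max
ω = √(k/m) = √(81.2/0.3) = 16.45 rad/s
v_max = ωA = 16.45×0.057 = 0.9378 m/s
a_max = ω²A = 16.45²×0.057 = 15.43 m/s²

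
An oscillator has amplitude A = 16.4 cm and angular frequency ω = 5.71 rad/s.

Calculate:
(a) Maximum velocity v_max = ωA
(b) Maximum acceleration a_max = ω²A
v_max = ωA = 5.71×0.164 = 0.9364 m/s
a_max = ω²A = 5.71²×0.164 = 5.347 m/s²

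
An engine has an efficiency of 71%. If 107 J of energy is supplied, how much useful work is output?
W_out = η × W_in = 0.71 × 107 = 75.97 J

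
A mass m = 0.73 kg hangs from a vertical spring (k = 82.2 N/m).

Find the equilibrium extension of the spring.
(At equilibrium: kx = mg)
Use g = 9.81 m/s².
x_eq = mg/k = 0.73×9.81/82.2 = 0.08712 m = 8.712 cm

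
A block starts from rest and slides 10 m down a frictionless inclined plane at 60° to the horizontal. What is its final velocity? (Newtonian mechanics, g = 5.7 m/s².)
a = g sin(θ) = 5.7 × sin(60°) = 4.94 m/s²
v = √(2ad) = √(2 × 4.94 × 10) = 9.94 m/s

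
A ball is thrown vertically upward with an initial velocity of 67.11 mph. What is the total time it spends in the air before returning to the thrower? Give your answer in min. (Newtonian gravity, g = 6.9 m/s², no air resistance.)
t_total = 2v₀/g (with unit conversion) = 0.1449 min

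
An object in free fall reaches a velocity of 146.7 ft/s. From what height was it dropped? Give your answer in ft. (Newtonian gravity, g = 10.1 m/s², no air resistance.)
h = v²/(2g) (with unit conversion) = 324.7 ft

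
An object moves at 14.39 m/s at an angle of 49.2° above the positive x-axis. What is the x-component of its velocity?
vₓ = v cos(θ) = 14.39 × cos(49.2°) = 9.4 m/s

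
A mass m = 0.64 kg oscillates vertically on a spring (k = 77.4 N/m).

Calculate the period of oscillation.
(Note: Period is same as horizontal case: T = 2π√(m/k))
T = 2π√(m/k) = 2π√(0.64/77.4) = 0.5713 s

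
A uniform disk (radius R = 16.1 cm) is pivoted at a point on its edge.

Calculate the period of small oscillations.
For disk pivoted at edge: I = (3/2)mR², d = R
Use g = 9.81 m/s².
I/m = (3/2)R² = 0.03888 m²; d = R = 0.161 m
T = 2π√((3/2)R²/(gR)) = 2π√(3R/(2g)) = 0.9858 s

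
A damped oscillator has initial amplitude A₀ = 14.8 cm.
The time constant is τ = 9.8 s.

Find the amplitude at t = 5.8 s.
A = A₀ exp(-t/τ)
A = A₀ exp(−t/τ) = 14.8×exp(−5.8/9.8) = 8.189 cm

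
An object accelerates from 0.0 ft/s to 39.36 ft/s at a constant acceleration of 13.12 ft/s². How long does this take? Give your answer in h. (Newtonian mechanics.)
t = (v - v₀)/a (with unit conversion) = 0.0008333 h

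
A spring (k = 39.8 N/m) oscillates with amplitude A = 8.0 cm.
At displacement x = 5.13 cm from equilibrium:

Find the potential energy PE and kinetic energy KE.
E_total = ½kA² = ½×39.8×(0.08)² = 0.1274 J
PE = ½kx² = ½×39.8×(0.0513)² = 0.05237 J
KE = E_total − PE = 0.07499 J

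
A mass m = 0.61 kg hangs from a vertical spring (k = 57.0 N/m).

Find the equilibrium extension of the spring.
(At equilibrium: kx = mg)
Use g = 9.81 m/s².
x_eq = mg/k = 0.61×9.81/57.0 = 0.105 m = 10.5 cm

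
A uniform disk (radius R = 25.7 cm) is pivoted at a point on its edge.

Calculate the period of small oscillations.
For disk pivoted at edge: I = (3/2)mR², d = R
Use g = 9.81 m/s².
I/m = (3/2)R² = 0.09907 m²; d = R = 0.257 m
T = 2π√((3/2)R²/(gR)) = 2π√(3R/(2g)) = 1.246 s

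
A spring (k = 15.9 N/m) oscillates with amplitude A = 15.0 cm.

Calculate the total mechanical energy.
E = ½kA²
E = ½kA² = ½×15.9×(0.15)² = 0.1789 J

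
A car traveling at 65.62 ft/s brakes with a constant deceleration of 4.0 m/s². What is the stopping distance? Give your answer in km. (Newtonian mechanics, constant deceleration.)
d = v₀² / (2a) (with unit conversion) = 0.05 km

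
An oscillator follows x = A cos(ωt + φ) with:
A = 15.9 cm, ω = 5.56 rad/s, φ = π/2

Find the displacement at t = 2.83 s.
x = A cos(ωt + φ) = 15.9×cos(5.56×2.83 + π/2) = 0.4267 cm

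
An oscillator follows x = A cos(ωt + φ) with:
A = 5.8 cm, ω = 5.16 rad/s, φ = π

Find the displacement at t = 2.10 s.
x = A cos(ωt + φ) = 5.8×cos(5.16×2.1 + π) = 0.9216 cm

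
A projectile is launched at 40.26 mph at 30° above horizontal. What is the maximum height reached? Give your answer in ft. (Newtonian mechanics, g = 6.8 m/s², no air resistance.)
H = v₀²sin²(θ)/(2g) (with unit conversion) = 19.54 ft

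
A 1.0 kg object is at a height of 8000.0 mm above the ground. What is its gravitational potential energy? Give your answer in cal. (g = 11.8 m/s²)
PE = mgh = 1 kg × 11.8 m/s² × 8 m = 94.4 J = 22.56 cal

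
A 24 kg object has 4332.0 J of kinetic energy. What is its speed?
KE = ½mv² → v = √(2KE/m) = √(2×4332.0/24) = 19.0 m/s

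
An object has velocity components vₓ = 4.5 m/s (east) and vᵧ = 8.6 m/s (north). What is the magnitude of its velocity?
|v| = √(vₓ² + vᵧ²) = √(4.5² + 8.6²) = √(94.21) = 9.71 m/s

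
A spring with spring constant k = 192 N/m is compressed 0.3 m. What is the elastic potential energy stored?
PE = ½kx² = ½×192×0.3² = 8.64 J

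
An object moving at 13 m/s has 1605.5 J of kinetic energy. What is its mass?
KE = ½mv² → m = 2KE/v² = 2×1605.5/13² = 19.0 kg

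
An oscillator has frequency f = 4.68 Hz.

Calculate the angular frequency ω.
ω = 2πf = 2π×4.68 = 29.41 rad/s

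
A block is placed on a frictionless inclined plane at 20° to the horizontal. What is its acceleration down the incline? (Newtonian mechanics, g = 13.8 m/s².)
a = g sin(θ) = 13.8 × sin(20°) = 13.8 × 0.342 = 4.72 m/s²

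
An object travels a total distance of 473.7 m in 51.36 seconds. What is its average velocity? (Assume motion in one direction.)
v_avg = Δd / Δt = 473.7 / 51.36 = 9.22 m/s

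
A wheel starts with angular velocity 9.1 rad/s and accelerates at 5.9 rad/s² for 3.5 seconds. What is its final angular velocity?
ω = ω₀ + αt = 9.1 + 5.9 × 3.5 = 29.75 rad/s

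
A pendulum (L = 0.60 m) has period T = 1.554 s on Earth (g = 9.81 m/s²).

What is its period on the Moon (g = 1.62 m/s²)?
T = 2π√(L/g), so T_moon/T_earth = √(g_earth/g_moon)
T_moon = 2π√(0.6/1.62) = 3.824 s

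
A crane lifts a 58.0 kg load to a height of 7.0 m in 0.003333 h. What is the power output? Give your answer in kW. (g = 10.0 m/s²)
W = mgh = 58×10.0×7 = 4060 J
P = W/t = 4060/12 = 338.4 W = 0.3384 kW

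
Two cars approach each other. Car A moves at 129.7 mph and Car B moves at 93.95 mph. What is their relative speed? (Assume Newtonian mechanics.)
v_rel = v_A + v_B = 129.7 + 93.95 = 223.6 mph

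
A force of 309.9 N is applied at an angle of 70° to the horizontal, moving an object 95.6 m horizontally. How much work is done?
W = Fd cosθ = 309.9×95.6×cos(70°) = 10133.0 J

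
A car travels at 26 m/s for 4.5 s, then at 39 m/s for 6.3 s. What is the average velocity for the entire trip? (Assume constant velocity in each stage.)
d₁ = v₁t₁ = 26 × 4.5 = 117 m
d₂ = v₂t₂ = 39 × 6.3 = 245.7 m
d_total = 362.7 m, t_total = 10.8 s
v_avg = d_total/t_total = 362.7/10.8 = 33.58 m/s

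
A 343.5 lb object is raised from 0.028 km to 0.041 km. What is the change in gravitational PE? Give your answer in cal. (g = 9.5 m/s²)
ΔPE = mg(h₂ − h₁) = 155.8 kg × 9.5 m/s² × (41 − 28) m = 1.924e+04 J = 4599.0 cal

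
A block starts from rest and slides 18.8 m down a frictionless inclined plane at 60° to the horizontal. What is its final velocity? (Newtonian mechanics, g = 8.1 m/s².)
a = g sin(θ) = 8.1 × sin(60°) = 7.01 m/s²
v = √(2ad) = √(2 × 7.01 × 18.8) = 16.24 m/s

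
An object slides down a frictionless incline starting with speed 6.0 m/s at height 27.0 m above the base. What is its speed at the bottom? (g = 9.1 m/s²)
½mv₀² + mgh = ½mv² → v = √(v₀² + 2gh) = √(6² + 2×9.1×27) = 22.97 m/s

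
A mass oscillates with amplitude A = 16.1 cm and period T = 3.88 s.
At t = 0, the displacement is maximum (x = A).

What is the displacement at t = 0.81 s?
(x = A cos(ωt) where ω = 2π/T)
ω = 2π/T = 2π/3.88 = 1.619 rad/s
x = A cos(ωt) = 16.1×cos(1.619×0.81) = 4.125 cm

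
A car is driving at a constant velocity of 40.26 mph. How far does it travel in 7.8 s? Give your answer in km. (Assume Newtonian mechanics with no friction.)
d = vt (with unit conversion) = 0.1404 km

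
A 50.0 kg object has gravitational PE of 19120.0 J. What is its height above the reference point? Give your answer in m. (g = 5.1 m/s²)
PE = mgh → h = PE/(mg) = 1.912e+04 J / (50 kg × 5.1 m/s²) = 74.98 m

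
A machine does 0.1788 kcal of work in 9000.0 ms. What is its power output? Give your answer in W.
P = W/t = 748.1 J / 9 s = 83.12 W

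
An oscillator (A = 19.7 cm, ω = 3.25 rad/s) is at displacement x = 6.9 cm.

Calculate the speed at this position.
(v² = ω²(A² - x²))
v = ω√(A² − x²) = 3.25×√(0.197² − 0.069²) = 0.5997 m/s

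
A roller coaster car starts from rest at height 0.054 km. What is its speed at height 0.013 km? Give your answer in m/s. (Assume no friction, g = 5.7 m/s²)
mgh₁ = ½mv₂² + mgh₂ → v₂ = √(2g(h₁−h₂)) = √(2×5.7×(54−13)) = 21.62 m/s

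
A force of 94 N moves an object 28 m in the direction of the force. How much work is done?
W = Fd = 94×28 = 2632.0 J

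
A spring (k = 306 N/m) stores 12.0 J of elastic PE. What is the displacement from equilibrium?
PE = ½kx² → x = √(2PE/k) = √(2×12.0/306) = 0.2801 m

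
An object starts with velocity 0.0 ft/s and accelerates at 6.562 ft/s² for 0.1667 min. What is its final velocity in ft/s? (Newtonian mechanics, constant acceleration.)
v = v₀ + at (with unit conversion) = 65.63 ft/s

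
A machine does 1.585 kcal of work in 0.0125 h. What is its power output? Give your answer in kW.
P = W/t = 6632 J / 45 s = 147.4 W = 0.1474 kW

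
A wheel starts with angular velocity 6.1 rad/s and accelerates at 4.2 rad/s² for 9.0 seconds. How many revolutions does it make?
θ = ω₀t + ½αt² = 6.1×9.0 + ½×4.2×9.0² = 225.0 rad
Revolutions = θ/(2π) = 225.0/(2π) = 35.81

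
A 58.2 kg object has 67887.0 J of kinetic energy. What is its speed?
KE = ½mv² → v = √(2KE/m) = √(2×67887.0/58.2) = 48.3 m/s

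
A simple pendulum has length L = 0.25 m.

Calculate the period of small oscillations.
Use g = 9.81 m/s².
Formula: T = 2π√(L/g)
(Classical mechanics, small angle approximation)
T = 2π√(L/g) = 2π√(0.25/9.81) = 1.003 s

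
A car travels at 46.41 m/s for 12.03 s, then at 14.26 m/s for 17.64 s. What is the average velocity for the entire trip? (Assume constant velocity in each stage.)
d₁ = v₁t₁ = 46.41 × 12.03 = 558.312 m
d₂ = v₂t₂ = 14.26 × 17.64 = 251.546 m
d_total = 809.86 m, t_total = 29.67 s
v_avg = d_total/t_total = 809.86/29.67 = 27.3 m/s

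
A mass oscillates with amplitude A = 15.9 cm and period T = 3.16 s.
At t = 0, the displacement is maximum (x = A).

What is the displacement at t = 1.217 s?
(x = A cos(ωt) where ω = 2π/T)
ω = 2π/T = 2π/3.16 = 1.988 rad/s
x = A cos(ωt) = 15.9×cos(1.988×1.217) = -11.94 cm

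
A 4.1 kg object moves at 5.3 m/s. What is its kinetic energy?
KE = ½mv² = ½×4.1×5.3² = 57.5845 J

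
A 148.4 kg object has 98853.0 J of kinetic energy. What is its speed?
KE = ½mv² → v = √(2KE/m) = √(2×98853.0/148.4) = 36.5 m/s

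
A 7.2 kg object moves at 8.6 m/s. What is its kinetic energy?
KE = ½mv² = ½×7.2×8.6² = 266.256 J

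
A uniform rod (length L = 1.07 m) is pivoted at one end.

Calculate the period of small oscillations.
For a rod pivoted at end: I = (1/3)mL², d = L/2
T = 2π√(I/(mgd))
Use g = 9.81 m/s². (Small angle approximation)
I/m = (1/3)L² = 0.3816 m²; d = L/2 = 0.535 m
T = 2π√(I/(mgd)) = 2π√(0.3816/(9.81×0.535)) = 1.694 s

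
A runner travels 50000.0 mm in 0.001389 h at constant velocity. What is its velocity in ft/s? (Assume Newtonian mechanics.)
v = d/t (with unit conversion) = 32.81 ft/s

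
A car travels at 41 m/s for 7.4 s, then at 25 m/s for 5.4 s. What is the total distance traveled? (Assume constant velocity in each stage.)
d₁ = v₁t₁ = 41 × 7.4 = 303.4 m
d₂ = v₂t₂ = 25 × 5.4 = 135 m
d_total = 303.4 + 135 = 438.4 m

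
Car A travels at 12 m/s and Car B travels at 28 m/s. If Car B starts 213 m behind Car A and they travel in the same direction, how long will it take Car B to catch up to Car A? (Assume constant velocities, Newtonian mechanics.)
Relative speed: v_rel = 28 - 12 = 16 m/s
Time to catch: t = d₀/v_rel = 213/16 = 13.31 s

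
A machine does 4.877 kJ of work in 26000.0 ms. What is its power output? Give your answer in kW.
P = W/t = 4877 J / 26 s = 187.6 W = 0.1876 kW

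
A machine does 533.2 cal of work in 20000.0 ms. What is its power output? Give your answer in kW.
P = W/t = 2231 J / 20 s = 111.5 W = 0.1115 kW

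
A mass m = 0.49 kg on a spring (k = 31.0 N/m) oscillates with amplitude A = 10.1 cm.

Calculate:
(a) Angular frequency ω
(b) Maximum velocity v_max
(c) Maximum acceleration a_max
ω = √(k/m) = √(31.0/0.49) = 7.954 rad/s
v_max = ωA = 7.954×0.101 = 0.8033 m/s
a_max = ω²A = 7.954²×0.101 = 6.39 m/s²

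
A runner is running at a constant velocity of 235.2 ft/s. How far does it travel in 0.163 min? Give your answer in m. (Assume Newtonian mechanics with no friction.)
d = vt (with unit conversion) = 701.1 m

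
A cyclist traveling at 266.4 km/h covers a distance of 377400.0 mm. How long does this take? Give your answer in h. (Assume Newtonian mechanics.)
t = d/v (with unit conversion) = 0.001417 h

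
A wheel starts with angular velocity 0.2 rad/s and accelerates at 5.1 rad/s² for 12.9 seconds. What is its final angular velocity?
ω = ω₀ + αt = 0.2 + 5.1 × 12.9 = 65.99 rad/s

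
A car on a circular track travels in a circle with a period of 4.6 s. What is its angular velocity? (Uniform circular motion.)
ω = 2π/T = 2π/4.6 = 1.3659 rad/s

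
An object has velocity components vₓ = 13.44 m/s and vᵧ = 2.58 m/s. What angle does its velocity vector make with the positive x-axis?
θ = arctan(vᵧ/vₓ) = arctan(2.58/13.44) = 10.87°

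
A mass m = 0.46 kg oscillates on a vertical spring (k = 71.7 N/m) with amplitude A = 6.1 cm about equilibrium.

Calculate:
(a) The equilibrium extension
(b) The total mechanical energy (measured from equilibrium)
x_eq = mg/k = 0.46×9.81/71.7 = 0.06294 m = 6.294 cm
E = ½kA² = ½×71.7×(0.061)² = 0.1334 J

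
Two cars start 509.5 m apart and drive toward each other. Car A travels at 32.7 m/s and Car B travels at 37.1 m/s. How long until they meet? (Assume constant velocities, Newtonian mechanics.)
Combined speed: v_combined = 32.7 + 37.1 = 69.8 m/s
Time to meet: t = d/69.8 = 509.5/69.8 = 7.3 s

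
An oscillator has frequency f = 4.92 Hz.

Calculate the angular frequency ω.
ω = 2πf = 2π×4.92 = 30.91 rad/s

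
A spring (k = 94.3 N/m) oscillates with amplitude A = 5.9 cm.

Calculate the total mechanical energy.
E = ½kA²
E = ½kA² = ½×94.3×(0.059)² = 0.1641 J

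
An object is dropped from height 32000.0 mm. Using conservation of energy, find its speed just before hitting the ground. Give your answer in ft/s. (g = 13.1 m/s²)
mgh = ½mv² → v = √(2gh) = √(2×13.1×32) = 28.96 m/s = 95.0 ft/s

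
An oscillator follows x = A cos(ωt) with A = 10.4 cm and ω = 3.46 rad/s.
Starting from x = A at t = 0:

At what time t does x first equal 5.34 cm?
cos(ωt) = x/A = 5.34/10.4 = 0.5135
ωt = arccos(0.5135) = 1.032 rad
t = 1.032/3.46 = 0.2981 s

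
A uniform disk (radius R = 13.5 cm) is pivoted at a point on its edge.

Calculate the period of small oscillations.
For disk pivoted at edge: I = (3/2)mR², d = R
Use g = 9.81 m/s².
I/m = (3/2)R² = 0.02734 m²; d = R = 0.135 m
T = 2π√((3/2)R²/(gR)) = 2π√(3R/(2g)) = 0.9027 s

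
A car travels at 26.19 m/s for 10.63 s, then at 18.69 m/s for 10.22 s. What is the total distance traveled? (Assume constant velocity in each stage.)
d₁ = v₁t₁ = 26.19 × 10.63 = 278.4 m
d₂ = v₂t₂ = 18.69 × 10.22 = 191.012 m
d_total = 278.4 + 191.012 = 469.41 m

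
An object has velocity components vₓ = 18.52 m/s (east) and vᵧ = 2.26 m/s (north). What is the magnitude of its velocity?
|v| = √(vₓ² + vᵧ²) = √(18.52² + 2.26²) = √(348.098) = 18.66 m/s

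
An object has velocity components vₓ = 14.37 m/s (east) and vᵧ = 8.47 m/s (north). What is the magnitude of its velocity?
|v| = √(vₓ² + vᵧ²) = √(14.37² + 8.47²) = √(278.238) = 16.68 m/s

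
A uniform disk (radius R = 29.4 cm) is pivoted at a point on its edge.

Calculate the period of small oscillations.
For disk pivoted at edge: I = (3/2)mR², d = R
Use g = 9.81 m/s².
I/m = (3/2)R² = 0.1297 m²; d = R = 0.294 m
T = 2π√((3/2)R²/(gR)) = 2π√(3R/(2g)) = 1.332 s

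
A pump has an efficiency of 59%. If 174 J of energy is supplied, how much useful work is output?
W_out = η × W_in = 0.59 × 174 = 102.66 J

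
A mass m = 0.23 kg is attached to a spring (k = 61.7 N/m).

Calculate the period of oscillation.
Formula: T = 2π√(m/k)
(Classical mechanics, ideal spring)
T = 2π√(m/k) = 2π√(0.23/61.7) = 0.3836 s; f = 1/T = 2.607 Hz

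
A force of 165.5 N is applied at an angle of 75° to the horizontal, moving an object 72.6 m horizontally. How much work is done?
W = Fd cosθ = 165.5×72.6×cos(75°) = 3109.8 J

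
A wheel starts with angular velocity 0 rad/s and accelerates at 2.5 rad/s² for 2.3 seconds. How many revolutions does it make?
θ = ω₀t + ½αt² = 0×2.3 + ½×2.5×2.3² = 6.61 rad
Revolutions = θ/(2π) = 6.61/(2π) = 1.05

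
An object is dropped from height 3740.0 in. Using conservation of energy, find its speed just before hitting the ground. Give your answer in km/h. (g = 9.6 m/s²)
mgh = ½mv² → v = √(2gh) = √(2×9.6×95) = 42.71 m/s = 153.7 km/h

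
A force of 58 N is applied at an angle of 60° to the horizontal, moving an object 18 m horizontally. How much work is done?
W = Fd cosθ = 58×18×cos(60°) = 522.0 J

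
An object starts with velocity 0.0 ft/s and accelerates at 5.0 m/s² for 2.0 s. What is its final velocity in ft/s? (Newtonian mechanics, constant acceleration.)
v = v₀ + at (with unit conversion) = 32.81 ft/s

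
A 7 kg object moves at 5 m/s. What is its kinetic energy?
KE = ½mv² = ½×7×5² = 87.5 J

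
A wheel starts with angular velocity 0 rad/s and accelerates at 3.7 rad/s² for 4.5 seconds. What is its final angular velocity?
ω = ω₀ + αt = 0 + 3.7 × 4.5 = 16.65 rad/s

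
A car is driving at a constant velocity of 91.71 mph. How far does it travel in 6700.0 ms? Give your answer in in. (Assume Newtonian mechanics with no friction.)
d = vt (with unit conversion) = 10810.0 in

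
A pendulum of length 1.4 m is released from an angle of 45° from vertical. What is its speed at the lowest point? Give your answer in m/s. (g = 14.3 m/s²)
h = L(1 − cosθ) = 1.4×(1 − cos45°) = 0.4101 m
v = √(2gh) = √(2×14.3×0.4101) = 3.425 m/s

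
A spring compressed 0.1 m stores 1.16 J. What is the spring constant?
PE = ½kx² → k = 2PE/x² = 2×1.16/0.1² = 232.0 N/m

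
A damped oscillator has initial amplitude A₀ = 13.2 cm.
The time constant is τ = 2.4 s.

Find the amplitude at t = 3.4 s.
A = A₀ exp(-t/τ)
A = A₀ exp(−t/τ) = 13.2×exp(−3.4/2.4) = 3.201 cm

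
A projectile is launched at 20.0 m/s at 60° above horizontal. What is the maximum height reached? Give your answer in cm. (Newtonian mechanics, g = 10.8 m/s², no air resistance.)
H = v₀²sin²(θ)/(2g) (with unit conversion) = 1389.0 cm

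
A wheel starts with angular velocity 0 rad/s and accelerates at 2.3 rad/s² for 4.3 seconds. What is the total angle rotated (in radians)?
θ = ω₀t + ½αt² = 0×4.3 + ½×2.3×4.3² = 21.26 rad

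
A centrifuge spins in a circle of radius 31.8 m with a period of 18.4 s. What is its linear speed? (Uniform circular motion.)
v = 2πr/T = 2π×31.8/18.4 = 10.86 m/s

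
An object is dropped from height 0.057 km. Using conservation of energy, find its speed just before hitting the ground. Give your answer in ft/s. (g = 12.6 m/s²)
mgh = ½mv² → v = √(2gh) = √(2×12.6×57) = 37.9 m/s = 124.3 ft/s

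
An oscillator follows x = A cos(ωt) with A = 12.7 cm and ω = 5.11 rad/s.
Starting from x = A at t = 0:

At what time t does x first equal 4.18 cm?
cos(ωt) = x/A = 4.18/12.7 = 0.3291
ωt = arccos(0.3291) = 1.235 rad
t = 1.235/5.11 = 0.2418 s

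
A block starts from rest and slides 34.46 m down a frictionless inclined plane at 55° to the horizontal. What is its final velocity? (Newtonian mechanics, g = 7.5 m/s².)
a = g sin(θ) = 7.5 × sin(55°) = 6.14 m/s²
v = √(2ad) = √(2 × 6.14 × 34.46) = 20.58 m/s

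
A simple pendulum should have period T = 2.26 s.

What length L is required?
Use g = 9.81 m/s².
T = 2π√(L/g) → L = g(T/2π)² = 9.81×(2.26/2π)² = 1.269 m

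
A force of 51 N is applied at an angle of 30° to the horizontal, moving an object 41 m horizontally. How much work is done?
W = Fd cosθ = 51×41×cos(30°) = 1810.9 J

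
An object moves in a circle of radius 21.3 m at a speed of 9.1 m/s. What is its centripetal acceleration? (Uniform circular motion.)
a_c = v²/r = 9.1²/21.3 = 82.81/21.3 = 3.89 m/s²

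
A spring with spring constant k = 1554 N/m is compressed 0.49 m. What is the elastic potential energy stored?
PE = ½kx² = ½×1554×0.49² = 186.6 J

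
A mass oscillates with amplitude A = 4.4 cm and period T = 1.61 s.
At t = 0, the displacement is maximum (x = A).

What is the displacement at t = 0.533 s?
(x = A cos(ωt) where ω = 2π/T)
ω = 2π/T = 2π/1.61 = 3.903 rad/s
x = A cos(ωt) = 4.4×cos(3.903×0.533) = -2.145 cm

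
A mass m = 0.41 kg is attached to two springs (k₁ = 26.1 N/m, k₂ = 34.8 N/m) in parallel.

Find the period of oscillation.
k_eq = k₁+k₂ = 60.9 N/m
T = 2π√(m/k_eq) = 2π√(0.41/60.9) = 0.5155 s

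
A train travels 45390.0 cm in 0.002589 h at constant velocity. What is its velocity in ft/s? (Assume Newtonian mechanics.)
v = d/t (with unit conversion) = 159.8 ft/s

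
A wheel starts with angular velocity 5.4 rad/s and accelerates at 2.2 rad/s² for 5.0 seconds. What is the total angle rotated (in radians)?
θ = ω₀t + ½αt² = 5.4×5.0 + ½×2.2×5.0² = 54.5 rad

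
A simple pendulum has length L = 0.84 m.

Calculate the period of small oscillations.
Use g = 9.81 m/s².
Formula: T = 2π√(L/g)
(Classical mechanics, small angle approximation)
T = 2π√(L/g) = 2π√(0.84/9.81) = 1.839 s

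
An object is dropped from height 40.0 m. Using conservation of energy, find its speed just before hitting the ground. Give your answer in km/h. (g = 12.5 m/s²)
mgh = ½mv² → v = √(2gh) = √(2×12.5×40) = 31.62 m/s = 113.8 km/h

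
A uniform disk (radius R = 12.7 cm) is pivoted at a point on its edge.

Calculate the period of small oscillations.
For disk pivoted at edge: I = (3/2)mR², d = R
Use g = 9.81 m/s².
I/m = (3/2)R² = 0.02419 m²; d = R = 0.127 m
T = 2π√((3/2)R²/(gR)) = 2π√(3R/(2g)) = 0.8756 s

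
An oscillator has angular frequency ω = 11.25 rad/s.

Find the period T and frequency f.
T = 2π/ω = 2π/11.25 = 0.5585 s; f = ω/2π = 1.79 Hz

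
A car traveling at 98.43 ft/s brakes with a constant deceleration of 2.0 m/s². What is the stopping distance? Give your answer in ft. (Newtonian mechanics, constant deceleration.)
d = v₀² / (2a) (with unit conversion) = 738.3 ft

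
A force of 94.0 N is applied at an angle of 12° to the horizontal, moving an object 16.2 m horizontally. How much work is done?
W = Fd cosθ = 94.0×16.2×cos(12°) = 1489.5 J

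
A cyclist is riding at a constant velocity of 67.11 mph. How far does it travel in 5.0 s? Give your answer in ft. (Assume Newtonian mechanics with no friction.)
d = vt (with unit conversion) = 492.1 ft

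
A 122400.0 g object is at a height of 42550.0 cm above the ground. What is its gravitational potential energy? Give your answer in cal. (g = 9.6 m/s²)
PE = mgh = 122.4 kg × 9.6 m/s² × 425.5 m = 5e+05 J = 119500.0 cal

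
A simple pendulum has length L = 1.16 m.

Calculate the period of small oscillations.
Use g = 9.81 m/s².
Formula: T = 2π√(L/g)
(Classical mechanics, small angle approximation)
T = 2π√(L/g) = 2π√(1.16/9.81) = 2.161 s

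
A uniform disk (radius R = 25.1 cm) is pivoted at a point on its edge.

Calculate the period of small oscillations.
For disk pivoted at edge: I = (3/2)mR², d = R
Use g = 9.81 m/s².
I/m = (3/2)R² = 0.0945 m²; d = R = 0.251 m
T = 2π√((3/2)R²/(gR)) = 2π√(3R/(2g)) = 1.231 s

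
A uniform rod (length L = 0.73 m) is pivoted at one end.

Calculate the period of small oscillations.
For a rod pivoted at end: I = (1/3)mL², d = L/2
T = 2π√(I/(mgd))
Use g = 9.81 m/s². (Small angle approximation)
I/m = (1/3)L² = 0.1776 m²; d = L/2 = 0.365 m
T = 2π√(I/(mgd)) = 2π√(0.1776/(9.81×0.365)) = 1.399 s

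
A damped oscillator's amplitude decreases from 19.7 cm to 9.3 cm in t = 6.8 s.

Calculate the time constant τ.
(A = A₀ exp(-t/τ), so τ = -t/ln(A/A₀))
A/A₀ = 9.3/19.7 = 0.4721; ln(A/A₀) = -0.7506
τ = −t/ln(A/A₀) = −6.8/-0.7506 = 9.059 s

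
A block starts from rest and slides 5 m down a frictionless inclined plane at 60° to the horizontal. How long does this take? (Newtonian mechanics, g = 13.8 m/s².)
a = g sin(θ) = 13.8 × sin(60°) = 11.95 m/s²
t = √(2d/a) = √(2 × 5 / 11.95) = 0.91 s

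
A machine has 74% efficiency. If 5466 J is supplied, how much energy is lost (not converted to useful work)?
W_out = η × W_in = 0.74×5466 = 4044.8 J
W_lost = W_in − W_out = 5466 − 4044.8 = 1421.2 J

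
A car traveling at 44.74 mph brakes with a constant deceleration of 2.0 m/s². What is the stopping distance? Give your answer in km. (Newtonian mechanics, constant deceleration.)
d = v₀² / (2a) (with unit conversion) = 0.1 km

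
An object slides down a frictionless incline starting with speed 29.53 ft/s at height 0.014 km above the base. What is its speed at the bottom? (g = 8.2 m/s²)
½mv₀² + mgh = ½mv² → v = √(v₀² + 2gh) = √(9.001² + 2×8.2×14) = 17.62 m/s = 57.82 ft/s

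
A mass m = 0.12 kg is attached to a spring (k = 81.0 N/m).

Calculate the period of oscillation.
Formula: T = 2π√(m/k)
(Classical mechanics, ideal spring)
T = 2π√(m/k) = 2π√(0.12/81.0) = 0.2418 s; f = 1/T = 4.135 Hz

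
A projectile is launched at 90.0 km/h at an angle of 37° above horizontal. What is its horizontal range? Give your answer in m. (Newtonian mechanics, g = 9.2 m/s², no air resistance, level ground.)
R = v₀² sin(2θ) / g (with unit conversion) = 65.3 m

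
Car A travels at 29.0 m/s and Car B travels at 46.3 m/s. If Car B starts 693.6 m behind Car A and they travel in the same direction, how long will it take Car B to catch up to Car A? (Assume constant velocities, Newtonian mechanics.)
Relative speed: v_rel = 46.3 - 29.0 = 17.3 m/s
Time to catch: t = d₀/v_rel = 693.6/17.3 = 40.09 s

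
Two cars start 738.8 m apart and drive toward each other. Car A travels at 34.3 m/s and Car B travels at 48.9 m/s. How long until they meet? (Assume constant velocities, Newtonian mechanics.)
Combined speed: v_combined = 34.3 + 48.9 = 83.2 m/s
Time to meet: t = d/83.2 = 738.8/83.2 = 8.88 s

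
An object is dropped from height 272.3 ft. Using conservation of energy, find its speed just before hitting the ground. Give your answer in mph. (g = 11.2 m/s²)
mgh = ½mv² → v = √(2gh) = √(2×11.2×83) = 43.12 m/s = 96.45 mph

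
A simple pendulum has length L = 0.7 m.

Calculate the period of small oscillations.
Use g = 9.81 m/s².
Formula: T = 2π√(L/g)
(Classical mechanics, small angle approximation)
T = 2π√(L/g) = 2π√(0.7/9.81) = 1.678 s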